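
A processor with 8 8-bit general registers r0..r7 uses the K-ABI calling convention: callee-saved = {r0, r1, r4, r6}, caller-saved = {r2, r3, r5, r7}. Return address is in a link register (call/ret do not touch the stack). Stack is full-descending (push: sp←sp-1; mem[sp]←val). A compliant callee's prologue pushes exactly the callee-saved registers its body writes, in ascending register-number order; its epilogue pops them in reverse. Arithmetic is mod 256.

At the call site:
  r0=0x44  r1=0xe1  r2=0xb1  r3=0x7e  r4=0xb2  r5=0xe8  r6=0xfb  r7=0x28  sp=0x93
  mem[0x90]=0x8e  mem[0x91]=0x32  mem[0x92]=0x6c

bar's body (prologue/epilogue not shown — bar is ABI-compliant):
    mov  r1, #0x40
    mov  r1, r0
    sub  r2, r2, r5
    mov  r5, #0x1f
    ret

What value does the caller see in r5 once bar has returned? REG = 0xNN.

prologue: push r1 -> mem[0x92]=0xe1, sp=0x92
body[0] mov  r1, #0x40 -> r1=0x40
body[1] mov  r1, r0 -> r1=0x44
body[2] sub  r2, r2, r5 -> r2=0xc9
body[3] mov  r5, #0x1f -> r5=0x1f
epilogue: pop r1=0xe1, sp=0x93
r5 is caller-saved -> body value

REG = 0x1f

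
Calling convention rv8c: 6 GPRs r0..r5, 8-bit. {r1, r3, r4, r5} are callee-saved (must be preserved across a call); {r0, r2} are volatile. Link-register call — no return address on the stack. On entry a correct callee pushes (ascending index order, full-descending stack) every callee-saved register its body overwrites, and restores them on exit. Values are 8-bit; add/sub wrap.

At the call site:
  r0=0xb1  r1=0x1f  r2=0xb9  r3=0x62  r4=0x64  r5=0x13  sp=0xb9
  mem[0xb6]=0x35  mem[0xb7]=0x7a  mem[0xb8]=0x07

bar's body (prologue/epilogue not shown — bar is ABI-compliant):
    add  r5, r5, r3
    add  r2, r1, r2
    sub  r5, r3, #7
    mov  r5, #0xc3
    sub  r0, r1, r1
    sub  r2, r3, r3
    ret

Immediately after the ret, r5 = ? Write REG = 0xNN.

prologue: push r5 → mem[0xb8]=0x13, sp=0xb8
body[0] add  r5, r5, r3 → r5=0x75
body[1] add  r2, r1, r2 → r2=0xd8
body[2] sub  r5, r3, #7 → r5=0x5b
body[3] mov  r5, #0xc3 → r5=0xc3
body[4] sub  r0, r1, r1 → r0=0x00
body[5] sub  r2, r3, r3 → r2=0x00
epilogue: pop r5=0x13, sp=0xb9
r5 is callee-saved → restored

REG = 0x13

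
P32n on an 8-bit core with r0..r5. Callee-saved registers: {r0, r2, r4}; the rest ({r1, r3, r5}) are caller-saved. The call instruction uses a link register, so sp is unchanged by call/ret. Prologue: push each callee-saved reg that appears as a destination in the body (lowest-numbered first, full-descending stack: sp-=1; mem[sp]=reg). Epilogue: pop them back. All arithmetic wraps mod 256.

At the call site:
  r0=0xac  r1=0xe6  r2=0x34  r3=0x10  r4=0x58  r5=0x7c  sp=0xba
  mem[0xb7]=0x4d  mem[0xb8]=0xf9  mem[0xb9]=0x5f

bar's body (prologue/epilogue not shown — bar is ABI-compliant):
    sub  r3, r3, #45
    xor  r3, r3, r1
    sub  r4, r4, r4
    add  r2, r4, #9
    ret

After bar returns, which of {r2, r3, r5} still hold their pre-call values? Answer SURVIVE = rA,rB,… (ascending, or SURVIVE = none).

SURVIVE = r2,r5

prologue: push r2 → mem[0xb9]=0x34, sp=0xb9
prologue: push r4 → mem[0xb8]=0x58, sp=0xb8
body[0] sub  r3, r3, #45 → r3=0xe3
body[1] xor  r3, r3, r1 → r3=0x05
body[2] sub  r4, r4, r4 → r4=0x00
body[3] add  r2, r4, #9 → r2=0x09
epilogue: pop r4=0x58, sp=0xb9
epilogue: pop r2=0x34, sp=0xba
r2: callee-saved, written=True
r3: caller-saved, written=True
r5: caller-saved, written=False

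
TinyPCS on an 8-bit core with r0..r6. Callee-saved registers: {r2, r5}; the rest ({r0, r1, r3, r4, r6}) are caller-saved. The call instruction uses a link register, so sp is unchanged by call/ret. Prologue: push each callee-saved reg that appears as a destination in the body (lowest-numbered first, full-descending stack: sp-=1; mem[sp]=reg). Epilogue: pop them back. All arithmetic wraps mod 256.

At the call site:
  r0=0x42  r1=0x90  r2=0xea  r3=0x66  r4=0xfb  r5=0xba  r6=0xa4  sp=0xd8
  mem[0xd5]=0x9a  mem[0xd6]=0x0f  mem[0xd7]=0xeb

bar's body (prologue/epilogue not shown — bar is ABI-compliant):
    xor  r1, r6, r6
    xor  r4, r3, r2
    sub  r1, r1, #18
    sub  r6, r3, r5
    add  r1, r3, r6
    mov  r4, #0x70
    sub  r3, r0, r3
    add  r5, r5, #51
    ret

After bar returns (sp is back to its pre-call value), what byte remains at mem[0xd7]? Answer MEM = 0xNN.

MEM = 0xba

prologue: push r5 → mem[0xd7]=0xba, sp=0xd7
body[0] xor  r1, r6, r6 → r1=0x00
body[1] xor  r4, r3, r2 → r4=0x8c
body[2] sub  r1, r1, #18 → r1=0xee
body[3] sub  r6, r3, r5 → r6=0xac
body[4] add  r1, r3, r6 → r1=0x12
body[5] mov  r4, #0x70 → r4=0x70
body[6] sub  r3, r0, r3 → r3=0xdc
body[7] add  r5, r5, #51 → r5=0xed
epilogue: pop r5=0xba, sp=0xd8
prologue pushed ['r5'] at ['0xd7']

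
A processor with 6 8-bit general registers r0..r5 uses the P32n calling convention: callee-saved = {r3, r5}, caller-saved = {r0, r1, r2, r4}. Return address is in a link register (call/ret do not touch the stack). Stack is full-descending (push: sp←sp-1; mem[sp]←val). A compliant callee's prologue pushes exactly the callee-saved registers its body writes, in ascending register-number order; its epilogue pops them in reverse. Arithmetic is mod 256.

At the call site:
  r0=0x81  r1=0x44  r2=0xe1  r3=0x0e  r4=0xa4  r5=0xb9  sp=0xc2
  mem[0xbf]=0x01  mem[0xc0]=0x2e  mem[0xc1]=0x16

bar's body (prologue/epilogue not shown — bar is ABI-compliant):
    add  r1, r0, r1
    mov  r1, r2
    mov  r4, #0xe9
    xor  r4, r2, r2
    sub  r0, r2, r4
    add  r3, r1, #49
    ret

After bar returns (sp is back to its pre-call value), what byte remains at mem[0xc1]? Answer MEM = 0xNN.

prologue: push r3 -> mem[0xc1]=0x0e, sp=0xc1
body[0] add  r1, r0, r1 -> r1=0xc5
body[1] mov  r1, r2 -> r1=0xe1
body[2] mov  r4, #0xe9 -> r4=0xe9
body[3] xor  r4, r2, r2 -> r4=0x00
body[4] sub  r0, r2, r4 -> r0=0xe1
body[5] add  r3, r1, #49 -> r3=0x12
epilogue: pop r3=0x0e, sp=0xc2
prologue pushed ['r3'] at ['0xc1']

MEM = 0x0e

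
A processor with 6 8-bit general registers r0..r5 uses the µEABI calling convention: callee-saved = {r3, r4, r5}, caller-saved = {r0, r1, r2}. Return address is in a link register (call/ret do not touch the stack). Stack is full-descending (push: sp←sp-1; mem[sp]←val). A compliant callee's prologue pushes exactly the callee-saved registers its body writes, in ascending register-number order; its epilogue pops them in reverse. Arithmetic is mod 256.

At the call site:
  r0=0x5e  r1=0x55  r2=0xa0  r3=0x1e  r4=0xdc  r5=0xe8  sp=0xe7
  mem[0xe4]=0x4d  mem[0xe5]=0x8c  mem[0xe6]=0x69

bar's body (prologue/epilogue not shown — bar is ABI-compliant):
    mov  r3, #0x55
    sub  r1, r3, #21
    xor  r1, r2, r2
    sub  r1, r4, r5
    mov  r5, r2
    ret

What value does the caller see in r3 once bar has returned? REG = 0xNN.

REG = 0x1e

prologue: push r3 → mem[0xe6]=0x1e, sp=0xe6
prologue: push r5 → mem[0xe5]=0xe8, sp=0xe5
body[0] mov  r3, #0x55 → r3=0x55
body[1] sub  r1, r3, #21 → r1=0x40
body[2] xor  r1, r2, r2 → r1=0x00
body[3] sub  r1, r4, r5 → r1=0xf4
body[4] mov  r5, r2 → r5=0xa0
epilogue: pop r5=0xe8, sp=0xe6
epilogue: pop r3=0x1e, sp=0xe7
r3 is callee-saved → restored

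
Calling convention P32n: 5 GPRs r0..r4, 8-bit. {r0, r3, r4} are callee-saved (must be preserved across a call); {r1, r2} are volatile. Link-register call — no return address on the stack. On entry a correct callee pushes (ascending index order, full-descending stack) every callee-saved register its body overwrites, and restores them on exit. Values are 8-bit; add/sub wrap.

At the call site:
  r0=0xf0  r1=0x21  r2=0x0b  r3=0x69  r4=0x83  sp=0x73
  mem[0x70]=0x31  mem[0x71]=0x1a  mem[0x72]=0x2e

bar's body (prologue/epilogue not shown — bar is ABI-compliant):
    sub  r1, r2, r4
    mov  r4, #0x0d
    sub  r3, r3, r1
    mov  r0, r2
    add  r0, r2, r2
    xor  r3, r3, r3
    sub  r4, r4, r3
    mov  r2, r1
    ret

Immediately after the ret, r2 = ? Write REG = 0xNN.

REG = 0x88

prologue: push r0 → mem[0x72]=0xf0, sp=0x72
prologue: push r3 → mem[0x71]=0x69, sp=0x71
prologue: push r4 → mem[0x70]=0x83, sp=0x70
body[0] sub  r1, r2, r4 → r1=0x88
body[1] mov  r4, #0x0d → r4=0x0d
body[2] sub  r3, r3, r1 → r3=0xe1
body[3] mov  r0, r2 → r0=0x0b
body[4] add  r0, r2, r2 → r0=0x16
body[5] xor  r3, r3, r3 → r3=0x00
body[6] sub  r4, r4, r3 → r4=0x0d
body[7] mov  r2, r1 → r2=0x88
epilogue: pop r4=0x83, sp=0x71
epilogue: pop r3=0x69, sp=0x72
epilogue: pop r0=0xf0, sp=0x73
r2 is caller-saved → body value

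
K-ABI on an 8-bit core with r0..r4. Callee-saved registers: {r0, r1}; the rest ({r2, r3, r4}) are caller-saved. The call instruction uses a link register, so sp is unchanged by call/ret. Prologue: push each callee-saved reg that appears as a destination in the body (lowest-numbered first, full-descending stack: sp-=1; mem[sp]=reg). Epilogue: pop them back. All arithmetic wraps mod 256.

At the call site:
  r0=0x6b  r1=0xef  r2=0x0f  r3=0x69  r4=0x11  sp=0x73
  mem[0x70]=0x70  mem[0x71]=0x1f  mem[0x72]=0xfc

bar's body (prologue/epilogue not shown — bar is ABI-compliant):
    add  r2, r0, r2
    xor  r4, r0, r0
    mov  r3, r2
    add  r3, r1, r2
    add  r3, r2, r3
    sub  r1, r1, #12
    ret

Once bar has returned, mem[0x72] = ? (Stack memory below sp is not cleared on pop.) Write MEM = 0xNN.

MEM = 0xef

prologue: push r1 -> mem[0x72]=0xef, sp=0x72
body[0] add  r2, r0, r2 -> r2=0x7a
body[1] xor  r4, r0, r0 -> r4=0x00
body[2] mov  r3, r2 -> r3=0x7a
body[3] add  r3, r1, r2 -> r3=0x69
body[4] add  r3, r2, r3 -> r3=0xe3
body[5] sub  r1, r1, #12 -> r1=0xe3
epilogue: pop r1=0xef, sp=0x73
prologue pushed ['r1'] at ['0x72']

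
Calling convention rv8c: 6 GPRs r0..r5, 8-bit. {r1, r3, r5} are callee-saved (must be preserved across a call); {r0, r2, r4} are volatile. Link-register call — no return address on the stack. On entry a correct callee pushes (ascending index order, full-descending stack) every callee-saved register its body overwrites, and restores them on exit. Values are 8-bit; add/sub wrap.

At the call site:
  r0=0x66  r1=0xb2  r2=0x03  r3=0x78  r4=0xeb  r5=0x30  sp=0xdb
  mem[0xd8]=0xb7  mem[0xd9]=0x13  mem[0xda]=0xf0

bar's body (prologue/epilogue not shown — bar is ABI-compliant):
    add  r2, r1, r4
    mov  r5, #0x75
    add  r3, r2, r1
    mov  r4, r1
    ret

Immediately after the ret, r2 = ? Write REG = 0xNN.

prologue: push r3 -> mem[0xda]=0x78, sp=0xda
prologue: push r5 -> mem[0xd9]=0x30, sp=0xd9
body[0] add  r2, r1, r4 -> r2=0x9d
body[1] mov  r5, #0x75 -> r5=0x75
body[2] add  r3, r2, r1 -> r3=0x4f
body[3] mov  r4, r1 -> r4=0xb2
epilogue: pop r5=0x30, sp=0xda
epilogue: pop r3=0x78, sp=0xdb
r2 is caller-saved -> body value

REG = 0x9d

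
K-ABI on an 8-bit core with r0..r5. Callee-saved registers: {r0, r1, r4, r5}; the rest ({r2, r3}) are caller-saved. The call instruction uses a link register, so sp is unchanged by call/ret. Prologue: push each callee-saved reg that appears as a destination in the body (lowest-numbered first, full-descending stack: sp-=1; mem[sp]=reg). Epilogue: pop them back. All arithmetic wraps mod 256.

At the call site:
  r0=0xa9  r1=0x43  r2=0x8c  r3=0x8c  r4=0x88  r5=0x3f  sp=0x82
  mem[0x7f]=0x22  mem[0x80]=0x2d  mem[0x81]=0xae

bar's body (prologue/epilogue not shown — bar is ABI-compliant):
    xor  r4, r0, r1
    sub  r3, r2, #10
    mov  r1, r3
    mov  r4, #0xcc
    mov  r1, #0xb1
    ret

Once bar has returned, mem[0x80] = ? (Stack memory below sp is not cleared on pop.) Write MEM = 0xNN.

prologue: push r1 → mem[0x81]=0x43, sp=0x81
prologue: push r4 → mem[0x80]=0x88, sp=0x80
body[0] xor  r4, r0, r1 → r4=0xea
body[1] sub  r3, r2, #10 → r3=0x82
body[2] mov  r1, r3 → r1=0x82
body[3] mov  r4, #0xcc → r4=0xcc
body[4] mov  r1, #0xb1 → r1=0xb1
epilogue: pop r4=0x88, sp=0x81
epilogue: pop r1=0x43, sp=0x82
prologue pushed ['r1', 'r4'] at ['0x81', '0x80']

MEM = 0x88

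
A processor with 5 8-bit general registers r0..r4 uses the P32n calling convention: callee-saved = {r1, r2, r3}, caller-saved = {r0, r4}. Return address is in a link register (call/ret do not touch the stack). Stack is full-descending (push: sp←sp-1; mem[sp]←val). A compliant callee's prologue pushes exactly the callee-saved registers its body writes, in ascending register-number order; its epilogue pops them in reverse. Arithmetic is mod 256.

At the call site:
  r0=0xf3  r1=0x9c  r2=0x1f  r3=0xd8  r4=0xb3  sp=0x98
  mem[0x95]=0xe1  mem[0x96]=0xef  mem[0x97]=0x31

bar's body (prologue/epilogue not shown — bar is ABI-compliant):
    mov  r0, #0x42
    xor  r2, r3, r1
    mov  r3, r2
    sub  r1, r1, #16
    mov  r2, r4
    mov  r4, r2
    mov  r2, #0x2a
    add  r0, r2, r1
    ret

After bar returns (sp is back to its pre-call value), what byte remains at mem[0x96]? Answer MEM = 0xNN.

MEM = 0x1f

prologue: push r1 → mem[0x97]=0x9c, sp=0x97
prologue: push r2 → mem[0x96]=0x1f, sp=0x96
prologue: push r3 → mem[0x95]=0xd8, sp=0x95
body[0] mov  r0, #0x42 → r0=0x42
body[1] xor  r2, r3, r1 → r2=0x44
body[2] mov  r3, r2 → r3=0x44
body[3] sub  r1, r1, #16 → r1=0x8c
body[4] mov  r2, r4 → r2=0xb3
body[5] mov  r4, r2 → r4=0xb3
body[6] mov  r2, #0x2a → r2=0x2a
body[7] add  r0, r2, r1 → r0=0xb6
epilogue: pop r3=0xd8, sp=0x96
epilogue: pop r2=0x1f, sp=0x97
epilogue: pop r1=0x9c, sp=0x98
prologue pushed ['r1', 'r2', 'r3'] at ['0x97', '0x96', '0x95']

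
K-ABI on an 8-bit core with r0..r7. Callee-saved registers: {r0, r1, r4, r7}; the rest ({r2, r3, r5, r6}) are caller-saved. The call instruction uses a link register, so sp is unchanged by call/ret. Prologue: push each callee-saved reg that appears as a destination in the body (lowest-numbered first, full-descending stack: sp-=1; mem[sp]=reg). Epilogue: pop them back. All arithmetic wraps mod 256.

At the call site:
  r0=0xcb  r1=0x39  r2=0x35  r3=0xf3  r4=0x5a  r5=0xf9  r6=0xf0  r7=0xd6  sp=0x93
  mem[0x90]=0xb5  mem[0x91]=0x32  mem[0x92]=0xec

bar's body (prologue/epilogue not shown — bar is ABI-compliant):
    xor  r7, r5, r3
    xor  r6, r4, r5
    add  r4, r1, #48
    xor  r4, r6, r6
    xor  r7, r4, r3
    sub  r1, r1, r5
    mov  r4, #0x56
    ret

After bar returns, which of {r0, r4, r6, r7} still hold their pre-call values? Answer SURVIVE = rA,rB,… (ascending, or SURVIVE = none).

SURVIVE = r0,r4,r7

prologue: push r1 → mem[0x92]=0x39, sp=0x92
prologue: push r4 → mem[0x91]=0x5a, sp=0x91
prologue: push r7 → mem[0x90]=0xd6, sp=0x90
body[0] xor  r7, r5, r3 → r7=0x0a
body[1] xor  r6, r4, r5 → r6=0xa3
body[2] add  r4, r1, #48 → r4=0x69
body[3] xor  r4, r6, r6 → r4=0x00
body[4] xor  r7, r4, r3 → r7=0xf3
body[5] sub  r1, r1, r5 → r1=0x40
body[6] mov  r4, #0x56 → r4=0x56
epilogue: pop r7=0xd6, sp=0x91
epilogue: pop r4=0x5a, sp=0x92
epilogue: pop r1=0x39, sp=0x93
r0: callee-saved, written=False
r4: callee-saved, written=True
r6: caller-saved, written=True
r7: callee-saved, written=True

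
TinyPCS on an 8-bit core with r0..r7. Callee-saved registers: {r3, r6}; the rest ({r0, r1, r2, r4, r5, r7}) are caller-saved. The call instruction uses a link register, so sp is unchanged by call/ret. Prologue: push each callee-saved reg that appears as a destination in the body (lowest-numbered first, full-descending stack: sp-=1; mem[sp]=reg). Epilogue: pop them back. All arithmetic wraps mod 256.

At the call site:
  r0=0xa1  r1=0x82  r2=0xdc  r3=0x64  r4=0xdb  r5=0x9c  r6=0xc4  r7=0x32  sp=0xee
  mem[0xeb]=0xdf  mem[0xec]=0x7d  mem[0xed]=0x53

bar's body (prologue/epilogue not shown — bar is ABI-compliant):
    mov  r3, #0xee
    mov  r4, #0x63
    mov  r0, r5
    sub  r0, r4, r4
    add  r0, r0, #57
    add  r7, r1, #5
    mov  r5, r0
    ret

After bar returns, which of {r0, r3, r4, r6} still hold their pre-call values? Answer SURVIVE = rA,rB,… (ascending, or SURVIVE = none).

SURVIVE = r3,r6

prologue: push r3 → mem[0xed]=0x64, sp=0xed
body[0] mov  r3, #0xee → r3=0xee
body[1] mov  r4, #0x63 → r4=0x63
body[2] mov  r0, r5 → r0=0x9c
body[3] sub  r0, r4, r4 → r0=0x00
body[4] add  r0, r0, #57 → r0=0x39
body[5] add  r7, r1, #5 → r7=0x87
body[6] mov  r5, r0 → r5=0x39
epilogue: pop r3=0x64, sp=0xee
r0: caller-saved, written=True
r3: callee-saved, written=True
r4: caller-saved, written=True
r6: callee-saved, written=False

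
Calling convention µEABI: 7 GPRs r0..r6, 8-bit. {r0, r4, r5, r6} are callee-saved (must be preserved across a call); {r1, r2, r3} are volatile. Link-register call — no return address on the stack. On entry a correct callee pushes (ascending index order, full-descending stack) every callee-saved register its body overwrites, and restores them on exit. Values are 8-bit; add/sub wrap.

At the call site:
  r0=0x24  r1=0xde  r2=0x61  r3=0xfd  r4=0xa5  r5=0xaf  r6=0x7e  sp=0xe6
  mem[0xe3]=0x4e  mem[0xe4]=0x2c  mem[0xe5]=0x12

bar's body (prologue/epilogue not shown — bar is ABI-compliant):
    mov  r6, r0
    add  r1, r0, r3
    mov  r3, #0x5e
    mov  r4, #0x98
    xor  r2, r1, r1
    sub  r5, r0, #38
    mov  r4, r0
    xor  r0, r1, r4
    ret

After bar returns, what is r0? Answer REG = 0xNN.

prologue: push r0 -> mem[0xe5]=0x24, sp=0xe5
prologue: push r4 -> mem[0xe4]=0xa5, sp=0xe4
prologue: push r5 -> mem[0xe3]=0xaf, sp=0xe3
prologue: push r6 -> mem[0xe2]=0x7e, sp=0xe2
body[0] mov  r6, r0 -> r6=0x24
body[1] add  r1, r0, r3 -> r1=0x21
body[2] mov  r3, #0x5e -> r3=0x5e
body[3] mov  r4, #0x98 -> r4=0x98
body[4] xor  r2, r1, r1 -> r2=0x00
body[5] sub  r5, r0, #38 -> r5=0xfe
body[6] mov  r4, r0 -> r4=0x24
body[7] xor  r0, r1, r4 -> r0=0x05
epilogue: pop r6=0x7e, sp=0xe3
epilogue: pop r5=0xaf, sp=0xe4
epilogue: pop r4=0xa5, sp=0xe5
epilogue: pop r0=0x24, sp=0xe6
r0 is callee-saved -> restored

REG = 0x24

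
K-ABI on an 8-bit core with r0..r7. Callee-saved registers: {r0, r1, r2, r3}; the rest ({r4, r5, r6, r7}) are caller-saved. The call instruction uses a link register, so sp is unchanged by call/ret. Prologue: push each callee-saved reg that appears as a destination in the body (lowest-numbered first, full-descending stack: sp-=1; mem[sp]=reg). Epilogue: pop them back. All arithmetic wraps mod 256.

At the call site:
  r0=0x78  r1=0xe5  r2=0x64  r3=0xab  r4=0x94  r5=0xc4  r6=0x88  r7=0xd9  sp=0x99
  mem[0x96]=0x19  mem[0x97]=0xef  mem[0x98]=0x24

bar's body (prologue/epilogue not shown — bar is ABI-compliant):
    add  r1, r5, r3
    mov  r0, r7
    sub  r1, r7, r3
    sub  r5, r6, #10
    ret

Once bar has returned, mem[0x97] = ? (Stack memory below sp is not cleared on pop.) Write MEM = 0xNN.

prologue: push r0 → mem[0x98]=0x78, sp=0x98
prologue: push r1 → mem[0x97]=0xe5, sp=0x97
body[0] add  r1, r5, r3 → r1=0x6f
body[1] mov  r0, r7 → r0=0xd9
body[2] sub  r1, r7, r3 → r1=0x2e
body[3] sub  r5, r6, #10 → r5=0x7e
epilogue: pop r1=0xe5, sp=0x98
epilogue: pop r0=0x78, sp=0x99
prologue pushed ['r0', 'r1'] at ['0x98', '0x97']

MEM = 0xe5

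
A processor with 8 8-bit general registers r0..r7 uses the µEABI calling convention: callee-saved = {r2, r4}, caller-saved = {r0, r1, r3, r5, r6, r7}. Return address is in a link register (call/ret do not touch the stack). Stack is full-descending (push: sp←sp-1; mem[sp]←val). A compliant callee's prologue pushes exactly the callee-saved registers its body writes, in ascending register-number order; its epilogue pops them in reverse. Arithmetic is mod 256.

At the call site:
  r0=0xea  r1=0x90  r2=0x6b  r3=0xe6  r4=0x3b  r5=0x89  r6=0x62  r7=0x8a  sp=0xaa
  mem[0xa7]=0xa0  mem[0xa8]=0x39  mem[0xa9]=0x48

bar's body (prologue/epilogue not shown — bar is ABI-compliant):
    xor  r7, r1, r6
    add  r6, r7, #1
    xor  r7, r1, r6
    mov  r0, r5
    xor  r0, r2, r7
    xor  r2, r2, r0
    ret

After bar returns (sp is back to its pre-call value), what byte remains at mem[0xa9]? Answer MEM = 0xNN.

prologue: push r2 → mem[0xa9]=0x6b, sp=0xa9
body[0] xor  r7, r1, r6 → r7=0xf2
body[1] add  r6, r7, #1 → r6=0xf3
body[2] xor  r7, r1, r6 → r7=0x63
body[3] mov  r0, r5 → r0=0x89
body[4] xor  r0, r2, r7 → r0=0x08
body[5] xor  r2, r2, r0 → r2=0x63
epilogue: pop r2=0x6b, sp=0xaa
prologue pushed ['r2'] at ['0xa9']

MEM = 0x6b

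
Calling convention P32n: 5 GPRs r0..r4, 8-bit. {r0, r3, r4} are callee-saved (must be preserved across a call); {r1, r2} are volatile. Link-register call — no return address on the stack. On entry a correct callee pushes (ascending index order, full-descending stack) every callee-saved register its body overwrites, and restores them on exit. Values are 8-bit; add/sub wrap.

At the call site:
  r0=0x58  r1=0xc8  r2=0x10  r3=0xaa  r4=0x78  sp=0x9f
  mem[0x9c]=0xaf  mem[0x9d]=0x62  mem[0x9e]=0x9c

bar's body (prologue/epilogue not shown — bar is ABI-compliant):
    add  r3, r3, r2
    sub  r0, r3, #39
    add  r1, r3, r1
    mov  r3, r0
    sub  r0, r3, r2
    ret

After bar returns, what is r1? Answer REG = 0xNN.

REG = 0x82

prologue: push r0 → mem[0x9e]=0x58, sp=0x9e
prologue: push r3 → mem[0x9d]=0xaa, sp=0x9d
body[0] add  r3, r3, r2 → r3=0xba
body[1] sub  r0, r3, #39 → r0=0x93
body[2] add  r1, r3, r1 → r1=0x82
body[3] mov  r3, r0 → r3=0x93
body[4] sub  r0, r3, r2 → r0=0x83
epilogue: pop r3=0xaa, sp=0x9e
epilogue: pop r0=0x58, sp=0x9f
r1 is caller-saved → body value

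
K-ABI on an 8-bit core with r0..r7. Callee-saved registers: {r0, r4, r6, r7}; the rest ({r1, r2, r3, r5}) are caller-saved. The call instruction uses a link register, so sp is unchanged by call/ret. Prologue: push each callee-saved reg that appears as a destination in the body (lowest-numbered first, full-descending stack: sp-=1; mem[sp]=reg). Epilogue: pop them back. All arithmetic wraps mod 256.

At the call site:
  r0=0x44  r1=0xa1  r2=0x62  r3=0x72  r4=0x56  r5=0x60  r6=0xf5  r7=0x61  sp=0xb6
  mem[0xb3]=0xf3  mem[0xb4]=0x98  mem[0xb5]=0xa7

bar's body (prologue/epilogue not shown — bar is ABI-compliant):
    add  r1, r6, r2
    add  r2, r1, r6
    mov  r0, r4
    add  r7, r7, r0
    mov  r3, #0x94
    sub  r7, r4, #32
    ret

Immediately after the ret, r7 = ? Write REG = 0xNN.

REG = 0x61

prologue: push r0 -> mem[0xb5]=0x44, sp=0xb5
prologue: push r7 -> mem[0xb4]=0x61, sp=0xb4
body[0] add  r1, r6, r2 -> r1=0x57
body[1] add  r2, r1, r6 -> r2=0x4c
body[2] mov  r0, r4 -> r0=0x56
body[3] add  r7, r7, r0 -> r7=0xb7
body[4] mov  r3, #0x94 -> r3=0x94
body[5] sub  r7, r4, #32 -> r7=0x36
epilogue: pop r7=0x61, sp=0xb5
epilogue: pop r0=0x44, sp=0xb6
r7 is callee-saved -> restored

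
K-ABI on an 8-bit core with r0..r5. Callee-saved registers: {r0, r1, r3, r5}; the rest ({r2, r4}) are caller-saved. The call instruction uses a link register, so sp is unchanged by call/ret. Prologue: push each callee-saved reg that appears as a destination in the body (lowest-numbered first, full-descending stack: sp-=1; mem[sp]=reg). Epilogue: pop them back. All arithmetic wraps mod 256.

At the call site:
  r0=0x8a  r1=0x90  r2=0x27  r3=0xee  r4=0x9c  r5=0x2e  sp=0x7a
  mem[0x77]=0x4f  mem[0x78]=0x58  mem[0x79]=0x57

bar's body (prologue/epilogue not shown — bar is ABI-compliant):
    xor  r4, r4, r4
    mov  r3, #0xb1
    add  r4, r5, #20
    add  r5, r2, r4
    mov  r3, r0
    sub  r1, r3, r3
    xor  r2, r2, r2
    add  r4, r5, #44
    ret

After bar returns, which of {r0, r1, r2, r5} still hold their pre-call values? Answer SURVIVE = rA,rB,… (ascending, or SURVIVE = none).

SURVIVE = r0,r1,r5

prologue: push r1 -> mem[0x79]=0x90, sp=0x79
prologue: push r3 -> mem[0x78]=0xee, sp=0x78
prologue: push r5 -> mem[0x77]=0x2e, sp=0x77
body[0] xor  r4, r4, r4 -> r4=0x00
body[1] mov  r3, #0xb1 -> r3=0xb1
body[2] add  r4, r5, #20 -> r4=0x42
body[3] add  r5, r2, r4 -> r5=0x69
body[4] mov  r3, r0 -> r3=0x8a
body[5] sub  r1, r3, r3 -> r1=0x00
body[6] xor  r2, r2, r2 -> r2=0x00
body[7] add  r4, r5, #44 -> r4=0x95
epilogue: pop r5=0x2e, sp=0x78
epilogue: pop r3=0xee, sp=0x79
epilogue: pop r1=0x90, sp=0x7a
r0: callee-saved, written=False
r1: callee-saved, written=True
r2: caller-saved, written=True
r5: callee-saved, written=True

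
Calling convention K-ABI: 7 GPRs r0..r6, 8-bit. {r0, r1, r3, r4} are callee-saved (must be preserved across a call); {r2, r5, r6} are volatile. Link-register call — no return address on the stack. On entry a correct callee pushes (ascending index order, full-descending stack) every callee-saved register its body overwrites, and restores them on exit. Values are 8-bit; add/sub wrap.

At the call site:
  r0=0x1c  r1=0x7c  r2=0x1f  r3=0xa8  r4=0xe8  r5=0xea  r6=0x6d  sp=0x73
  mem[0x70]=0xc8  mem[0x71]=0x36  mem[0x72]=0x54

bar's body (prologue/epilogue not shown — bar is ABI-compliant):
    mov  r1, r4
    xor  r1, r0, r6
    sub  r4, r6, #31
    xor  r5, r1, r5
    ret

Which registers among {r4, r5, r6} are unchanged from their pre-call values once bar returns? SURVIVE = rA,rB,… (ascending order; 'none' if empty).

SURVIVE = r4,r6

prologue: push r1 -> mem[0x72]=0x7c, sp=0x72
prologue: push r4 -> mem[0x71]=0xe8, sp=0x71
body[0] mov  r1, r4 -> r1=0xe8
body[1] xor  r1, r0, r6 -> r1=0x71
body[2] sub  r4, r6, #31 -> r4=0x4e
body[3] xor  r5, r1, r5 -> r5=0x9b
epilogue: pop r4=0xe8, sp=0x72
epilogue: pop r1=0x7c, sp=0x73
r4: callee-saved, written=True
r5: caller-saved, written=True
r6: caller-saved, written=False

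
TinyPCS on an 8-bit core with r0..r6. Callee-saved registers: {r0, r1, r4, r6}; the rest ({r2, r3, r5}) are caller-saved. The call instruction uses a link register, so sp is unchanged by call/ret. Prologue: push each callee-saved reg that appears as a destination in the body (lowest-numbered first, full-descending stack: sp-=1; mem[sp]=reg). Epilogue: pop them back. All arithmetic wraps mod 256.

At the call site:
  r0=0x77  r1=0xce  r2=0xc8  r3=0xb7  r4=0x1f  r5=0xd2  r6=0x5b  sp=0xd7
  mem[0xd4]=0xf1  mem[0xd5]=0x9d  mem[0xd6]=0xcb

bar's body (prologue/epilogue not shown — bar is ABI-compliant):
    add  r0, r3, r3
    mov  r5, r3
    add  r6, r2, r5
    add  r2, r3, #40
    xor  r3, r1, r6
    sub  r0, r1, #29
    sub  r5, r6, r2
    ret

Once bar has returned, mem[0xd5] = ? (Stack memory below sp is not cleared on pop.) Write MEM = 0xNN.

MEM = 0x5b

prologue: push r0 → mem[0xd6]=0x77, sp=0xd6
prologue: push r6 → mem[0xd5]=0x5b, sp=0xd5
body[0] add  r0, r3, r3 → r0=0x6e
body[1] mov  r5, r3 → r5=0xb7
body[2] add  r6, r2, r5 → r6=0x7f
body[3] add  r2, r3, #40 → r2=0xdf
body[4] xor  r3, r1, r6 → r3=0xb1
body[5] sub  r0, r1, #29 → r0=0xb1
body[6] sub  r5, r6, r2 → r5=0xa0
epilogue: pop r6=0x5b, sp=0xd6
epilogue: pop r0=0x77, sp=0xd7
prologue pushed ['r0', 'r6'] at ['0xd6', '0xd5']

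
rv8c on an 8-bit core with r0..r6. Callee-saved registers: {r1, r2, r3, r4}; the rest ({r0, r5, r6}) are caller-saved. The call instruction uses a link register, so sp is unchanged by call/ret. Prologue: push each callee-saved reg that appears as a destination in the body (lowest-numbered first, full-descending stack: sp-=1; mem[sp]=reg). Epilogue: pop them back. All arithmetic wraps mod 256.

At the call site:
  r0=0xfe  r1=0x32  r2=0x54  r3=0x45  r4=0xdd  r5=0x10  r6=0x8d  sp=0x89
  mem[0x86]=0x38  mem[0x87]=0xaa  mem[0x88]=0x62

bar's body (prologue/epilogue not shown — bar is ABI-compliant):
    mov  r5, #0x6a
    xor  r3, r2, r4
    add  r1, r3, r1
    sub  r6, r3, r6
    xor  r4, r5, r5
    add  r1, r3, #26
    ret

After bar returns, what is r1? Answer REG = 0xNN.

REG = 0x32

prologue: push r1 -> mem[0x88]=0x32, sp=0x88
prologue: push r3 -> mem[0x87]=0x45, sp=0x87
prologue: push r4 -> mem[0x86]=0xdd, sp=0x86
body[0] mov  r5, #0x6a -> r5=0x6a
body[1] xor  r3, r2, r4 -> r3=0x89
body[2] add  r1, r3, r1 -> r1=0xbb
body[3] sub  r6, r3, r6 -> r6=0xfc
body[4] xor  r4, r5, r5 -> r4=0x00
body[5] add  r1, r3, #26 -> r1=0xa3
epilogue: pop r4=0xdd, sp=0x87
epilogue: pop r3=0x45, sp=0x88
epilogue: pop r1=0x32, sp=0x89
r1 is callee-saved -> restored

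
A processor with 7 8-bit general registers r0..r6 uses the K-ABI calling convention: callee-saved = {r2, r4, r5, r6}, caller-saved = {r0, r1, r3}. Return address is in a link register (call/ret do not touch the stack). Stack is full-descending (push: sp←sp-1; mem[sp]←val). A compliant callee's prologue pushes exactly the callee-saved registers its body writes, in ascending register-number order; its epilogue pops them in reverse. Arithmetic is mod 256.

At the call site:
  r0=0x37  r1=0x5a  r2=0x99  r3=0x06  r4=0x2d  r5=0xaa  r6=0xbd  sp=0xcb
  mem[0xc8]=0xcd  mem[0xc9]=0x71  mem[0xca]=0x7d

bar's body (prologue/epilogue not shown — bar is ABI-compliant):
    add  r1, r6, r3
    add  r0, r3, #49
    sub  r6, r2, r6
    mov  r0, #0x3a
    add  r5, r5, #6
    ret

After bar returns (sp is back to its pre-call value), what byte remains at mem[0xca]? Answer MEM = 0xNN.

prologue: push r5 → mem[0xca]=0xaa, sp=0xca
prologue: push r6 → mem[0xc9]=0xbd, sp=0xc9
body[0] add  r1, r6, r3 → r1=0xc3
body[1] add  r0, r3, #49 → r0=0x37
body[2] sub  r6, r2, r6 → r6=0xdc
body[3] mov  r0, #0x3a → r0=0x3a
body[4] add  r5, r5, #6 → r5=0xb0
epilogue: pop r6=0xbd, sp=0xca
epilogue: pop r5=0xaa, sp=0xcb
prologue pushed ['r5', 'r6'] at ['0xca', '0xc9']

MEM = 0xaa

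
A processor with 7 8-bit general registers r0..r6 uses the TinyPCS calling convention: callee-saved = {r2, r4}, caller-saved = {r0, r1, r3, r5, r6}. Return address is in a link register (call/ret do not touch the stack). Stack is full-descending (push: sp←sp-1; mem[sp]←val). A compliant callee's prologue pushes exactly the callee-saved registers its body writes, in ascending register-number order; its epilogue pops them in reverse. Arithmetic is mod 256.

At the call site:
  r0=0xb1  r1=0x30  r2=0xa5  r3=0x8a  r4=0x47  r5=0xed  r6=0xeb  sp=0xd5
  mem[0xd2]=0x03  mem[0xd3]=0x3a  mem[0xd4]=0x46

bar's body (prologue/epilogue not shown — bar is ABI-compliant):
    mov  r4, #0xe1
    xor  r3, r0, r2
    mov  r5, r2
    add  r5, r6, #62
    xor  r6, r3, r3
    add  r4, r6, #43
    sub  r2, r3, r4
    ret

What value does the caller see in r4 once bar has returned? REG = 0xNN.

prologue: push r2 → mem[0xd4]=0xa5, sp=0xd4
prologue: push r4 → mem[0xd3]=0x47, sp=0xd3
body[0] mov  r4, #0xe1 → r4=0xe1
body[1] xor  r3, r0, r2 → r3=0x14
body[2] mov  r5, r2 → r5=0xa5
body[3] add  r5, r6, #62 → r5=0x29
body[4] xor  r6, r3, r3 → r6=0x00
body[5] add  r4, r6, #43 → r4=0x2b
body[6] sub  r2, r3, r4 → r2=0xe9
epilogue: pop r4=0x47, sp=0xd4
epilogue: pop r2=0xa5, sp=0xd5
r4 is callee-saved → restored

REG = 0x47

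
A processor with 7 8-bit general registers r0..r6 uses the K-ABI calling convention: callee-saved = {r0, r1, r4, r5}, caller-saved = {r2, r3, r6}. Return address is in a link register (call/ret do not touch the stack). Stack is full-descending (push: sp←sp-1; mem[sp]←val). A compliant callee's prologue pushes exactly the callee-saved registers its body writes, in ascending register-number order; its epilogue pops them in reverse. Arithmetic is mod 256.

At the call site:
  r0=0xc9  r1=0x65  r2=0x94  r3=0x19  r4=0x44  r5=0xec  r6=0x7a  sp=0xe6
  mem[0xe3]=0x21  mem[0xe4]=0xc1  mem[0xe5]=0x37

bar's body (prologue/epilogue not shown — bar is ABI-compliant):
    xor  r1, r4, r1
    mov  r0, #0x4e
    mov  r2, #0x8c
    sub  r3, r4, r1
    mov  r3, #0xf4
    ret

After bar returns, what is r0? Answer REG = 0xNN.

REG = 0xc9

prologue: push r0 -> mem[0xe5]=0xc9, sp=0xe5
prologue: push r1 -> mem[0xe4]=0x65, sp=0xe4
body[0] xor  r1, r4, r1 -> r1=0x21
body[1] mov  r0, #0x4e -> r0=0x4e
body[2] mov  r2, #0x8c -> r2=0x8c
body[3] sub  r3, r4, r1 -> r3=0x23
body[4] mov  r3, #0xf4 -> r3=0xf4
epilogue: pop r1=0x65, sp=0xe5
epilogue: pop r0=0xc9, sp=0xe6
r0 is callee-saved -> restored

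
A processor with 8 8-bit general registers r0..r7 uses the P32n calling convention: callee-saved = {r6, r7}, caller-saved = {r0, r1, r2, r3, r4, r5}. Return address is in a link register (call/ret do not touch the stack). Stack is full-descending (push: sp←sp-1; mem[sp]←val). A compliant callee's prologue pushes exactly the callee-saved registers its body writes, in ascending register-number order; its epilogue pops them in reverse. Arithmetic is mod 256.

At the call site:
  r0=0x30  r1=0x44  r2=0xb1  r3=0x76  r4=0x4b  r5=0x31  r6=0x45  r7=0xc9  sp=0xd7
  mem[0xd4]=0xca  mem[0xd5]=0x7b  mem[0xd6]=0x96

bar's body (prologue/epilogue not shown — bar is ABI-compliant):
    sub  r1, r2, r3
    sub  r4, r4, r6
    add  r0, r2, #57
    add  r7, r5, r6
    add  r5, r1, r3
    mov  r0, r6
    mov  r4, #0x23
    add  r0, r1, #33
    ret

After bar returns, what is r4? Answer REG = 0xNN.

REG = 0x23

prologue: push r7 → mem[0xd6]=0xc9, sp=0xd6
body[0] sub  r1, r2, r3 → r1=0x3b
body[1] sub  r4, r4, r6 → r4=0x06
body[2] add  r0, r2, #57 → r0=0xea
body[3] add  r7, r5, r6 → r7=0x76
body[4] add  r5, r1, r3 → r5=0xb1
body[5] mov  r0, r6 → r0=0x45
body[6] mov  r4, #0x23 → r4=0x23
body[7] add  r0, r1, #33 → r0=0x5c
epilogue: pop r7=0xc9, sp=0xd7
r4 is caller-saved → body value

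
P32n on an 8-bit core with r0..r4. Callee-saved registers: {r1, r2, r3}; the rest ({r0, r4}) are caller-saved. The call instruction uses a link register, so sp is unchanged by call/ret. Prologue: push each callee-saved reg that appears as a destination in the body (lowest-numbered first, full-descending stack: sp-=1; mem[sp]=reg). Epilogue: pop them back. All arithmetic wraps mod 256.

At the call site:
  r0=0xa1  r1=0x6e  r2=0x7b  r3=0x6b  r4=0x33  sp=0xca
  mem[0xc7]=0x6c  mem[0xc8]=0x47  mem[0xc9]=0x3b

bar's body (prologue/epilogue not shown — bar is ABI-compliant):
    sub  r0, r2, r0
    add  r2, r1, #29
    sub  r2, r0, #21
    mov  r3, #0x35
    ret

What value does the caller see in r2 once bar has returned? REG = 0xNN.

prologue: push r2 → mem[0xc9]=0x7b, sp=0xc9
prologue: push r3 → mem[0xc8]=0x6b, sp=0xc8
body[0] sub  r0, r2, r0 → r0=0xda
body[1] add  r2, r1, #29 → r2=0x8b
body[2] sub  r2, r0, #21 → r2=0xc5
body[3] mov  r3, #0x35 → r3=0x35
epilogue: pop r3=0x6b, sp=0xc9
epilogue: pop r2=0x7b, sp=0xca
r2 is callee-saved → restored

REG = 0x7b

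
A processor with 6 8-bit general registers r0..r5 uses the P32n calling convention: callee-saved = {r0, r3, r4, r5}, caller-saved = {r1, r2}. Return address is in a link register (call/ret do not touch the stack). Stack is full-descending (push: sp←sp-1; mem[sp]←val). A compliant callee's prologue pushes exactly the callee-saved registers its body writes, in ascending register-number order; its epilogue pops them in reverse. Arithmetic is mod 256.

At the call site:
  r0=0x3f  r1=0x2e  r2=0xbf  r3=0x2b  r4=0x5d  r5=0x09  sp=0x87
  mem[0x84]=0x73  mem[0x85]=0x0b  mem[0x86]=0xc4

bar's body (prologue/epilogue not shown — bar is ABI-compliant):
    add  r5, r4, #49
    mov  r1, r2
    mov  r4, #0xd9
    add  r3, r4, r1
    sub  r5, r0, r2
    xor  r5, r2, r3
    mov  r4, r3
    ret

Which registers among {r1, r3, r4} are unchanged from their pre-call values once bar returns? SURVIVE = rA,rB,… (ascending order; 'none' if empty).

prologue: push r3 → mem[0x86]=0x2b, sp=0x86
prologue: push r4 → mem[0x85]=0x5d, sp=0x85
prologue: push r5 → mem[0x84]=0x09, sp=0x84
body[0] add  r5, r4, #49 → r5=0x8e
body[1] mov  r1, r2 → r1=0xbf
body[2] mov  r4, #0xd9 → r4=0xd9
body[3] add  r3, r4, r1 → r3=0x98
body[4] sub  r5, r0, r2 → r5=0x80
body[5] xor  r5, r2, r3 → r5=0x27
body[6] mov  r4, r3 → r4=0x98
epilogue: pop r5=0x09, sp=0x85
epilogue: pop r4=0x5d, sp=0x86
epilogue: pop r3=0x2b, sp=0x87
r1: caller-saved, written=True
r3: callee-saved, written=True
r4: callee-saved, written=True

SURVIVE = r3,r4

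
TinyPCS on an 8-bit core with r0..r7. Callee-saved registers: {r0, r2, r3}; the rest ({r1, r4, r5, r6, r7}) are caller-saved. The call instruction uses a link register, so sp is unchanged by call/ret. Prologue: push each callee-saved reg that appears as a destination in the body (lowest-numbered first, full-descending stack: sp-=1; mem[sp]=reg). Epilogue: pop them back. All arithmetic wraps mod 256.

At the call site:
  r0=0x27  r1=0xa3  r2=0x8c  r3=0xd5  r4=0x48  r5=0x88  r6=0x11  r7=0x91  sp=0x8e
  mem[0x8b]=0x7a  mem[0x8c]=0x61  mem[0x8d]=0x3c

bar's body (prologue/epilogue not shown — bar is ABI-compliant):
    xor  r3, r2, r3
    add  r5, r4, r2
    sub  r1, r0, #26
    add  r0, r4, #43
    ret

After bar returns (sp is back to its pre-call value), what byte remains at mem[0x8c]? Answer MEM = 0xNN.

prologue: push r0 → mem[0x8d]=0x27, sp=0x8d
prologue: push r3 → mem[0x8c]=0xd5, sp=0x8c
body[0] xor  r3, r2, r3 → r3=0x59
body[1] add  r5, r4, r2 → r5=0xd4
body[2] sub  r1, r0, #26 → r1=0x0d
body[3] add  r0, r4, #43 → r0=0x73
epilogue: pop r3=0xd5, sp=0x8d
epilogue: pop r0=0x27, sp=0x8e
prologue pushed ['r0', 'r3'] at ['0x8d', '0x8c']

MEM = 0xd5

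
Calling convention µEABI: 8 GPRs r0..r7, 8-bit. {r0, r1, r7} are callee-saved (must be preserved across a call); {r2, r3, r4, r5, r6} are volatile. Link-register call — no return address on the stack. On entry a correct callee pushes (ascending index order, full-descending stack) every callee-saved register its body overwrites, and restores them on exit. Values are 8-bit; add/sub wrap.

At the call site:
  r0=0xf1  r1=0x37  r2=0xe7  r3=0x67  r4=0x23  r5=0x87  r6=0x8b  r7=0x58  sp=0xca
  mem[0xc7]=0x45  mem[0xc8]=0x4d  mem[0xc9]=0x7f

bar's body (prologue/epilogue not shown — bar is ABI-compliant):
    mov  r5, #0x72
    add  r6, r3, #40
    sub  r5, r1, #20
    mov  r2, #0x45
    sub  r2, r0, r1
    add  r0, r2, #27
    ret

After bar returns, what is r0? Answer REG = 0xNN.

prologue: push r0 → mem[0xc9]=0xf1, sp=0xc9
body[0] mov  r5, #0x72 → r5=0x72
body[1] add  r6, r3, #40 → r6=0x8f
body[2] sub  r5, r1, #20 → r5=0x23
body[3] mov  r2, #0x45 → r2=0x45
body[4] sub  r2, r0, r1 → r2=0xba
body[5] add  r0, r2, #27 → r0=0xd5
epilogue: pop r0=0xf1, sp=0xca
r0 is callee-saved → restored

REG = 0xf1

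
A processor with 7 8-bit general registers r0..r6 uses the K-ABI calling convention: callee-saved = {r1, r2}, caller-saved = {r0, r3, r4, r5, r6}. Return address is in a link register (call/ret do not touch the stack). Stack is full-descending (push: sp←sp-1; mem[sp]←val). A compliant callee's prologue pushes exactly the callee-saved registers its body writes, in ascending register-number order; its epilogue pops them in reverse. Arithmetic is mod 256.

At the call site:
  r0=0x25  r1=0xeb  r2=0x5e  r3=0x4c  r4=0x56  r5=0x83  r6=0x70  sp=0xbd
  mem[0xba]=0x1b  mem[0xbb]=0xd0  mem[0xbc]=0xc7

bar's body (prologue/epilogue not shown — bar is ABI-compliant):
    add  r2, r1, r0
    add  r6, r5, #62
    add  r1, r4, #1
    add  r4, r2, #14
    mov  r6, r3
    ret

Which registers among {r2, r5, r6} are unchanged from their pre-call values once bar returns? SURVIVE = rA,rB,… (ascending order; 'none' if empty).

SURVIVE = r2,r5

prologue: push r1 → mem[0xbc]=0xeb, sp=0xbc
prologue: push r2 → mem[0xbb]=0x5e, sp=0xbb
body[0] add  r2, r1, r0 → r2=0x10
body[1] add  r6, r5, #62 → r6=0xc1
body[2] add  r1, r4, #1 → r1=0x57
body[3] add  r4, r2, #14 → r4=0x1e
body[4] mov  r6, r3 → r6=0x4c
epilogue: pop r2=0x5e, sp=0xbc
epilogue: pop r1=0xeb, sp=0xbd
r2: callee-saved, written=True
r5: caller-saved, written=False
r6: caller-saved, written=True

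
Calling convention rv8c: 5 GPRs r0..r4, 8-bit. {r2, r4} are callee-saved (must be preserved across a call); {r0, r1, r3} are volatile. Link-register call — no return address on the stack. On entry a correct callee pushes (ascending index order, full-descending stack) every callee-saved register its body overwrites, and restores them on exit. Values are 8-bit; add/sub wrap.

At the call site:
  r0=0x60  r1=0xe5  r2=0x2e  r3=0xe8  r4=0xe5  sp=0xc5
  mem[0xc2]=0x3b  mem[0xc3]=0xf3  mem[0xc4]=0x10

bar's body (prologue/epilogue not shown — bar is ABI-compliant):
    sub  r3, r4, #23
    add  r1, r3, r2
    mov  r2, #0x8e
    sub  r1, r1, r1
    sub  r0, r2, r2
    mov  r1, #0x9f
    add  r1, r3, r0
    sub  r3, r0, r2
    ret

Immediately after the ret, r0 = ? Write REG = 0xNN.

REG = 0x00

prologue: push r2 -> mem[0xc4]=0x2e, sp=0xc4
body[0] sub  r3, r4, #23 -> r3=0xce
body[1] add  r1, r3, r2 -> r1=0xfc
body[2] mov  r2, #0x8e -> r2=0x8e
body[3] sub  r1, r1, r1 -> r1=0x00
body[4] sub  r0, r2, r2 -> r0=0x00
body[5] mov  r1, #0x9f -> r1=0x9f
body[6] add  r1, r3, r0 -> r1=0xce
body[7] sub  r3, r0, r2 -> r3=0x72
epilogue: pop r2=0x2e, sp=0xc5
r0 is caller-saved -> body value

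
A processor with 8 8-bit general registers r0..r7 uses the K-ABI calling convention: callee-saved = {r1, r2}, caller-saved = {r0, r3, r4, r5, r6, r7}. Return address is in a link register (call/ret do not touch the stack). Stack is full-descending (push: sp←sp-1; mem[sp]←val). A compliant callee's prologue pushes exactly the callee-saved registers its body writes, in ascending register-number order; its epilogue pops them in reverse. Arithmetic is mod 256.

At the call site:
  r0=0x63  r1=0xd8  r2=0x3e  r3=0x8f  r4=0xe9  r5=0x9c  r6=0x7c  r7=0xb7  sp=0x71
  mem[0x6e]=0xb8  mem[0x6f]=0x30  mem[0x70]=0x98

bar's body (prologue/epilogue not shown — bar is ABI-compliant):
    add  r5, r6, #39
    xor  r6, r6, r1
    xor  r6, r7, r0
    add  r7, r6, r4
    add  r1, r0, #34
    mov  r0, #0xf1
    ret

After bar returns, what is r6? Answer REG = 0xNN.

REG = 0xd4

prologue: push r1 → mem[0x70]=0xd8, sp=0x70
body[0] add  r5, r6, #39 → r5=0xa3
body[1] xor  r6, r6, r1 → r6=0xa4
body[2] xor  r6, r7, r0 → r6=0xd4
body[3] add  r7, r6, r4 → r7=0xbd
body[4] add  r1, r0, #34 → r1=0x85
body[5] mov  r0, #0xf1 → r0=0xf1
epilogue: pop r1=0xd8, sp=0x71
r6 is caller-saved → body value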